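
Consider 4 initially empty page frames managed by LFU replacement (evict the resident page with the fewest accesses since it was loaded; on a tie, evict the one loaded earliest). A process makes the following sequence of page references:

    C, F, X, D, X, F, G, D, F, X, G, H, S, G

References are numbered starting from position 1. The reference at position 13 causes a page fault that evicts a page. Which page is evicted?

pos 1: C -> miss, frames [C]
pos 2: F -> miss, frames [C, F]
pos 3: X -> miss, frames [C, F, X]
pos 4: D -> miss, frames [C, F, X, D]
pos 5: X -> hit
pos 6: F -> hit
pos 7: G -> miss, evict C, frames [F, X, D, G]
pos 8: D -> hit
pos 9: F -> hit
pos 10: X -> hit
pos 11: G -> hit
pos 12: H -> miss, evict D, frames [F, X, G, H]
pos 13: S -> miss, evict H, frames [F, X, G, S]
At position 13, page H is evicted.

H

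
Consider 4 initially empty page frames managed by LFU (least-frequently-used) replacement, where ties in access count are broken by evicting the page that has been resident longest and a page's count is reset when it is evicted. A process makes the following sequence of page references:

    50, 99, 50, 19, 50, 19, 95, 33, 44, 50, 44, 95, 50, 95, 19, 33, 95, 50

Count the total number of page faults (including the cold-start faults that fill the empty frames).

50: miss, frames [50]
99: miss, frames [50, 99]
50: hit
19: miss, frames [50, 99, 19]
50: hit
19: hit
95: miss, frames [50, 99, 19, 95]
33: miss, evict 99, frames [50, 19, 95, 33]
44: miss, evict 95, frames [50, 19, 33, 44]
50: hit
44: hit
95: miss, evict 33, frames [50, 19, 44, 95]
50: hit
95: hit
19: hit
33: miss, evict 44, frames [50, 19, 95, 33]
95: hit
50: hit
Page faults: 8.

8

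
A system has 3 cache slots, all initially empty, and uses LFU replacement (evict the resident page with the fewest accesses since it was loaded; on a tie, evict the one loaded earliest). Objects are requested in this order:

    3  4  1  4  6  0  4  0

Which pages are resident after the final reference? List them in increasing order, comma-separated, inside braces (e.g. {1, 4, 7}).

3 -> miss, frames [3]
4 -> miss, frames [3, 4]
1 -> miss, frames [3, 4, 1]
4 -> hit
6 -> miss, evict 3, frames [4, 1, 6]
0 -> miss, evict 1, frames [4, 6, 0]
4 -> hit
0 -> hit

{0, 4, 6}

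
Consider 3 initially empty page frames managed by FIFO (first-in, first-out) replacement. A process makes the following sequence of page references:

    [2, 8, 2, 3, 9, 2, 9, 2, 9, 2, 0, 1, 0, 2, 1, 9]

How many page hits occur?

2 -> fault, frames [2]
8 -> fault, frames [2, 8]
2 -> hit
3 -> fault, frames [2, 8, 3]
9 -> fault, evict 2, frames [8, 3, 9]
2 -> fault, evict 8, frames [3, 9, 2]
9 -> hit
2 -> hit
9 -> hit
2 -> hit
0 -> fault, evict 3, frames [9, 2, 0]
1 -> fault, evict 9, frames [2, 0, 1]
0 -> hit
2 -> hit
1 -> hit
9 -> fault, evict 2, frames [0, 1, 9]
Hits: 8.

8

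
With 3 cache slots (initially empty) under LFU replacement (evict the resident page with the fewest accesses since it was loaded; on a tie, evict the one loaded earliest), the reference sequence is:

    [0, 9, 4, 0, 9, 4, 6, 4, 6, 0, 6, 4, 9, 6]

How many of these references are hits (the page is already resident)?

8

0: miss, frames [0]
9: miss, frames [0, 9]
4: miss, frames [0, 9, 4]
0: hit
9: hit
4: hit
6: miss, evict 0, frames [9, 4, 6]
4: hit
6: hit
0: miss, evict 9, frames [4, 6, 0]
6: hit
4: hit
9: miss, evict 0, frames [4, 6, 9]
6: hit
Hits: 8.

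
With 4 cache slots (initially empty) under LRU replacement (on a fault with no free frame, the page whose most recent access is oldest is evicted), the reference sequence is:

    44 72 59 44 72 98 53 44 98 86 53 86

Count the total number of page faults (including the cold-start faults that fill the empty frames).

44 -> miss, frames [44]
72 -> miss, frames [44, 72]
59 -> miss, frames [44, 72, 59]
44 -> hit
72 -> hit
98 -> miss, frames [59, 44, 72, 98]
53 -> miss, evict 59, frames [44, 72, 98, 53]
44 -> hit
98 -> hit
86 -> miss, evict 72, frames [53, 44, 98, 86]
53 -> hit
86 -> hit
Page faults: 6.

6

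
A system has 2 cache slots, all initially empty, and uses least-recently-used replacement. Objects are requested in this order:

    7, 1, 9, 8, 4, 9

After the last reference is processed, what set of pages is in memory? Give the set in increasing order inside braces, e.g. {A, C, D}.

{4, 9}

7 → fault, frames (7)
1 → fault, frames (7 1)
9 → fault, evict 7, frames (1 9)
8 → fault, evict 1, frames (9 8)
4 → fault, evict 9, frames (8 4)
9 → fault, evict 8, frames (4 9)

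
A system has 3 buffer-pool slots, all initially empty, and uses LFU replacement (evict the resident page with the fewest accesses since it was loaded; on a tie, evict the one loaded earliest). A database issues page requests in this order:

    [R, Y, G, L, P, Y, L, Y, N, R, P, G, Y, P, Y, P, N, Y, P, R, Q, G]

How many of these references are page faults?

R: fault, frames (R)
Y: fault, frames (R Y)
G: fault, frames (R Y G)
L: fault, evict R, frames (Y G L)
P: fault, evict Y, frames (G L P)
Y: fault, evict G, frames (L P Y)
L: hit
Y: hit
N: fault, evict P, frames (L Y N)
R: fault, evict N, frames (L Y R)
P: fault, evict R, frames (L Y P)
G: fault, evict P, frames (L Y G)
Y: hit
P: fault, evict G, frames (L Y P)
Y: hit
P: hit
N: fault, evict L, frames (Y P N)
Y: hit
P: hit
R: fault, evict N, frames (Y P R)
Q: fault, evict R, frames (Y P Q)
G: fault, evict Q, frames (Y P G)
Page faults: 15.

15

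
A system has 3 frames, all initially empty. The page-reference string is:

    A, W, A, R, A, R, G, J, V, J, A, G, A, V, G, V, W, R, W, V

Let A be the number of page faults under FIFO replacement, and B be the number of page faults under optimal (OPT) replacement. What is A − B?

Under FIFO: F F . F . . F F F . F F . . . . F F . F → 11 faults.
Under OPT: F F . F . . F F F . . F . . . . F F . . → 9 faults.
A − B = 11 − 9 = 2.

2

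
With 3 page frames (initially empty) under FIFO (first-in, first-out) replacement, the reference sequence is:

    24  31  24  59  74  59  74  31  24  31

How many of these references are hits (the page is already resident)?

4

24: miss, frames {24}
31: miss, frames {24,31}
24: hit
59: miss, frames {24,31,59}
74: miss, evict 24, frames {31,59,74}
59: hit
74: hit
31: hit
24: miss, evict 31, frames {59,74,24}
31: miss, evict 59, frames {74,24,31}
Hits: 4.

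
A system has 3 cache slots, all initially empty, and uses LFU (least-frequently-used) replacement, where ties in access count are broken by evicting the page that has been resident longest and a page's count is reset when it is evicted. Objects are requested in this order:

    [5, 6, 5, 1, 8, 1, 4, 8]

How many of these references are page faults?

6

5: miss, frames [5]
6: miss, frames [5, 6]
5: hit
1: miss, frames [5, 6, 1]
8: miss, evict 6, frames [5, 1, 8]
1: hit
4: miss, evict 8, frames [5, 1, 4]
8: miss, evict 4, frames [5, 1, 8]
Page faults: 6.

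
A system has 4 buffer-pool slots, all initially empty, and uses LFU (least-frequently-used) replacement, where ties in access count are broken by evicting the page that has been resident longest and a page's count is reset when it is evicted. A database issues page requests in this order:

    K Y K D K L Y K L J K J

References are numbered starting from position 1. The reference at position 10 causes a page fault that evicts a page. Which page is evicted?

D

pos 1: K: fault, frames (K)
pos 2: Y: fault, frames (K Y)
pos 3: K: hit
pos 4: D: fault, frames (K Y D)
pos 5: K: hit
pos 6: L: fault, frames (K Y D L)
pos 7: Y: hit
pos 8: K: hit
pos 9: L: hit
pos 10: J: fault, evict D, frames (K Y L J)
At position 10, page D is evicted.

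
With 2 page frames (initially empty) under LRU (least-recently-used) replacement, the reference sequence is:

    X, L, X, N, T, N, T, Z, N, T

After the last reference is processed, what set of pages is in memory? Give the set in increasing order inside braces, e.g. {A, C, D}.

{N, T}

X -> fault, frames [X]
L -> fault, frames [X, L]
X -> hit
N -> fault, evict L, frames [X, N]
T -> fault, evict X, frames [N, T]
N -> hit
T -> hit
Z -> fault, evict N, frames [T, Z]
N -> fault, evict T, frames [Z, N]
T -> fault, evict Z, frames [N, T]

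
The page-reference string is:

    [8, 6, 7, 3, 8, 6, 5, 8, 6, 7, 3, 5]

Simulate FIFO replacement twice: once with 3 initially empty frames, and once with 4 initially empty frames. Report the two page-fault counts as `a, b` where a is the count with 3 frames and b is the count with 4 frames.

3 frames: F F F F F F F . . F F . → 9 faults.
4 frames: F F F F . . F F F F F F → 10 faults.
10 > 9: adding a frame increased faults — Belady's anomaly.

9, 10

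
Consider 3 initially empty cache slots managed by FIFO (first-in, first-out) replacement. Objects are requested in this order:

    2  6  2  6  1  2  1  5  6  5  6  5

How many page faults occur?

2 → fault, frames [2]
6 → fault, frames [2, 6]
2 → hit
6 → hit
1 → fault, frames [2, 6, 1]
2 → hit
1 → hit
5 → fault, evict 2, frames [6, 1, 5]
6 → hit
5 → hit
6 → hit
5 → hit
Page faults: 4.

4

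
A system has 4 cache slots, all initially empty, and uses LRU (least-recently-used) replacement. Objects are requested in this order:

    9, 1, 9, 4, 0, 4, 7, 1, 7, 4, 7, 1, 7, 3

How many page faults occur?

9 → fault, frames {9}
1 → fault, frames {9,1}
9 → hit
4 → fault, frames {1,9,4}
0 → fault, frames {1,9,4,0}
4 → hit
7 → fault, evict 1, frames {9,0,4,7}
1 → fault, evict 9, frames {0,4,7,1}
7 → hit
4 → hit
7 → hit
1 → hit
7 → hit
3 → fault, evict 0, frames {4,1,7,3}
Page faults: 7.

7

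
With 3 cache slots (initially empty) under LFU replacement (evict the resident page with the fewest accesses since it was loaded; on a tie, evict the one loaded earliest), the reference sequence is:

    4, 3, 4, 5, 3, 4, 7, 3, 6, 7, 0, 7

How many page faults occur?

8

4: fault, frames [4]
3: fault, frames [4, 3]
4: hit
5: fault, frames [4, 3, 5]
3: hit
4: hit
7: fault, evict 5, frames [4, 3, 7]
3: hit
6: fault, evict 7, frames [4, 3, 6]
7: fault, evict 6, frames [4, 3, 7]
0: fault, evict 7, frames [4, 3, 0]
7: fault, evict 0, frames [4, 3, 7]
Page faults: 8.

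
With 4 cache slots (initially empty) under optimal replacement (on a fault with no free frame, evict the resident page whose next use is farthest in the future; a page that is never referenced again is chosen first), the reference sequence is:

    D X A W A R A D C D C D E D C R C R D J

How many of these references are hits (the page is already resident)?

D → miss, frames (D)
X → miss, frames (D X)
A → miss, frames (D X A)
W → miss, frames (D X A W)
A → hit
R → miss, evict W, frames (D X A R)
A → hit
D → hit
C → miss, evict A, frames (D X R C)
D → hit
C → hit
D → hit
E → miss, evict X, frames (D R C E)
D → hit
C → hit
R → hit
C → hit
R → hit
D → hit
J → miss, evict E, frames (D R C J)
Hits: 12.

12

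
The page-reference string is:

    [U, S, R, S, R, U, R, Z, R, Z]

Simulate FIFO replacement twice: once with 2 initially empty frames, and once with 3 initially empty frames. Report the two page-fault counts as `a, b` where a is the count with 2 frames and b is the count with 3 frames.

2 frames: F F F . . F . F F . → 6 faults.
3 frames: F F F . . . . F . . → 4 faults.
4 < 6: adding a frame reduced faults, as is typical.

6, 4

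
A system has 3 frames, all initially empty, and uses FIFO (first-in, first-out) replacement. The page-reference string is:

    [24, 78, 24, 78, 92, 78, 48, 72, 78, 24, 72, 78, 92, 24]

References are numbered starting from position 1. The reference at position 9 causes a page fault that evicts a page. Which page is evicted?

92

pos 1: 24: fault, frames {24}
pos 2: 78: fault, frames {24,78}
pos 3: 24: hit
pos 4: 78: hit
pos 5: 92: fault, frames {24,78,92}
pos 6: 78: hit
pos 7: 48: fault, evict 24, frames {78,92,48}
pos 8: 72: fault, evict 78, frames {92,48,72}
pos 9: 78: fault, evict 92, frames {48,72,78}
At position 9, page 92 is evicted.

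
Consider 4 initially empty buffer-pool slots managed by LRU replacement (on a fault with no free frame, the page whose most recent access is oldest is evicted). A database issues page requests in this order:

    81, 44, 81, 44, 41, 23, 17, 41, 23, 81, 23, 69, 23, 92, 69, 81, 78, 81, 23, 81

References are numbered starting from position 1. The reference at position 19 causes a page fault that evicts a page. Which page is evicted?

92

pos 1: 81: fault, frames (81)
pos 2: 44: fault, frames (81 44)
pos 3: 81: hit
pos 4: 44: hit
pos 5: 41: fault, frames (81 44 41)
pos 6: 23: fault, frames (81 44 41 23)
pos 7: 17: fault, evict 81, frames (44 41 23 17)
pos 8: 41: hit
pos 9: 23: hit
pos 10: 81: fault, evict 44, frames (17 41 23 81)
pos 11: 23: hit
pos 12: 69: fault, evict 17, frames (41 81 23 69)
pos 13: 23: hit
pos 14: 92: fault, evict 41, frames (81 69 23 92)
pos 15: 69: hit
pos 16: 81: hit
pos 17: 78: fault, evict 23, frames (92 69 81 78)
pos 18: 81: hit
pos 19: 23: fault, evict 92, frames (69 78 81 23)
At position 19, page 92 is evicted.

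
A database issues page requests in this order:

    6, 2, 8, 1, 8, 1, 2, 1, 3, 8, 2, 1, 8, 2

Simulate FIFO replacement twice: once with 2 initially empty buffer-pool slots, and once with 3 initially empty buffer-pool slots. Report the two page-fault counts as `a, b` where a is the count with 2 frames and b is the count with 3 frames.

2 frames: F F F F . . F . F F F F F F → 11 faults.
3 frames: F F F F . . . . F . F . F . → 7 faults.
7 < 11: adding a frame reduced faults, as is typical.

11, 7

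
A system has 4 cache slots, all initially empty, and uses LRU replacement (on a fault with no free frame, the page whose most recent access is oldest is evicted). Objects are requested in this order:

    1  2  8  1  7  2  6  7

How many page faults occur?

1 → fault, frames [1]
2 → fault, frames [1, 2]
8 → fault, frames [1, 2, 8]
1 → hit
7 → fault, frames [2, 8, 1, 7]
2 → hit
6 → fault, evict 8, frames [1, 7, 2, 6]
7 → hit
Page faults: 5.

5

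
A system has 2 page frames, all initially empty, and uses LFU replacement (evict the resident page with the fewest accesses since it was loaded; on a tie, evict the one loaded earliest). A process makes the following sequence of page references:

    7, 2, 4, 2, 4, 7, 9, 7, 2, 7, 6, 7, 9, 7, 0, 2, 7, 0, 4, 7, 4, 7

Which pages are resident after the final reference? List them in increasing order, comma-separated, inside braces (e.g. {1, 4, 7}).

{4, 7}

7 → fault, frames (7)
2 → fault, frames (7 2)
4 → fault, evict 7, frames (2 4)
2 → hit
4 → hit
7 → fault, evict 2, frames (4 7)
9 → fault, evict 7, frames (4 9)
7 → fault, evict 9, frames (4 7)
2 → fault, evict 7, frames (4 2)
7 → fault, evict 2, frames (4 7)
6 → fault, evict 7, frames (4 6)
7 → fault, evict 6, frames (4 7)
9 → fault, evict 7, frames (4 9)
7 → fault, evict 9, frames (4 7)
0 → fault, evict 7, frames (4 0)
2 → fault, evict 0, frames (4 2)
7 → fault, evict 2, frames (4 7)
0 → fault, evict 7, frames (4 0)
4 → hit
7 → fault, evict 0, frames (4 7)
4 → hit
7 → hit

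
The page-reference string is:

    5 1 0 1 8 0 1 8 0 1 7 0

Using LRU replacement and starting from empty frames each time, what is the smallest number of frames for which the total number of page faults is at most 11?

2

f=1: 12 faults
f=2: 11 faults
f=3: 5 faults
f=4: 5 faults
f=5: 5 faults
Smallest f with faults ≤ 11 is 2.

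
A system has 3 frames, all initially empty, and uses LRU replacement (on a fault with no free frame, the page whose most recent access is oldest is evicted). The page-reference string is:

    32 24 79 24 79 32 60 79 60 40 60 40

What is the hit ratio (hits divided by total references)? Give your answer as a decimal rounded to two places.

32: fault, frames [32]
24: fault, frames [32, 24]
79: fault, frames [32, 24, 79]
24: hit
79: hit
32: hit
60: fault, evict 24, frames [79, 32, 60]
79: hit
60: hit
40: fault, evict 32, frames [79, 60, 40]
60: hit
40: hit
Hits: 7 of 12 references → 7/12 = 0.5833.

0.58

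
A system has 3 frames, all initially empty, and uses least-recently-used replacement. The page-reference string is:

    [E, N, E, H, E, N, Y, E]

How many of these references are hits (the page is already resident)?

4

E -> fault, frames {E}
N -> fault, frames {E,N}
E -> hit
H -> fault, frames {N,E,H}
E -> hit
N -> hit
Y -> fault, evict H, frames {E,N,Y}
E -> hit
Hits: 4.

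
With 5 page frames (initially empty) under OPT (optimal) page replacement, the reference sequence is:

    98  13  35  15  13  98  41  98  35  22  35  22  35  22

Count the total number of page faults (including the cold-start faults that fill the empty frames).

98 → miss, frames {98}
13 → miss, frames {98,13}
35 → miss, frames {98,13,35}
15 → miss, frames {98,13,35,15}
13 → hit
98 → hit
41 → miss, frames {98,13,35,15,41}
98 → hit
35 → hit
22 → miss, evict 41, frames {98,13,35,15,22}
35 → hit
22 → hit
35 → hit
22 → hit
Page faults: 6.

6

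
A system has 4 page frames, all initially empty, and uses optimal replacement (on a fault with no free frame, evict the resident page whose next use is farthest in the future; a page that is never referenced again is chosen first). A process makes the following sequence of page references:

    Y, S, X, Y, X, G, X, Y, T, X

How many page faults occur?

Y → fault, frames (Y)
S → fault, frames (Y S)
X → fault, frames (Y S X)
Y → hit
X → hit
G → fault, frames (Y S X G)
X → hit
Y → hit
T → fault, evict G, frames (Y S X T)
X → hit
Page faults: 5.

5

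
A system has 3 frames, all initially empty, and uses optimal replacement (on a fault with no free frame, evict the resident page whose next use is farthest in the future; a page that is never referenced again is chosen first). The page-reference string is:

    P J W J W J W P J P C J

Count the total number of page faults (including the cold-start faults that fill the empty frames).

P: miss, frames [P]
J: miss, frames [P, J]
W: miss, frames [P, J, W]
J: hit
W: hit
J: hit
W: hit
P: hit
J: hit
P: hit
C: miss, evict W, frames [P, J, C]
J: hit
Page faults: 4.

4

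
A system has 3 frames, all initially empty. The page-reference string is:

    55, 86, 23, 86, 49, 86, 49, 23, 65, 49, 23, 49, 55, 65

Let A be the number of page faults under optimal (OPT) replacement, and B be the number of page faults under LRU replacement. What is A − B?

-1

Under OPT: F F F . F . . . F . . . F . → 6 faults.
Under LRU: F F F . F . . . F . . . F F → 7 faults.
A − B = 6 − 7 = -1.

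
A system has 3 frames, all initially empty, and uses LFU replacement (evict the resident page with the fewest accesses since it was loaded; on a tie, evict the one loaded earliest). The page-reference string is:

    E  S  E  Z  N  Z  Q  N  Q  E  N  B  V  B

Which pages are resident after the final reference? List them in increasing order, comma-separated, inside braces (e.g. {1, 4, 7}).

{B, E, Z}

E: miss, frames {E}
S: miss, frames {E,S}
E: hit
Z: miss, frames {E,S,Z}
N: miss, evict S, frames {E,Z,N}
Z: hit
Q: miss, evict N, frames {E,Z,Q}
N: miss, evict Q, frames {E,Z,N}
Q: miss, evict N, frames {E,Z,Q}
E: hit
N: miss, evict Q, frames {E,Z,N}
B: miss, evict N, frames {E,Z,B}
V: miss, evict B, frames {E,Z,V}
B: miss, evict V, frames {E,Z,B}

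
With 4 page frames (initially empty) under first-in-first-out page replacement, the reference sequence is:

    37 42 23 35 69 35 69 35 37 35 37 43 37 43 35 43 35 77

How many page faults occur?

37 -> fault, frames {37}
42 -> fault, frames {37,42}
23 -> fault, frames {37,42,23}
35 -> fault, frames {37,42,23,35}
69 -> fault, evict 37, frames {42,23,35,69}
35 -> hit
69 -> hit
35 -> hit
37 -> fault, evict 42, frames {23,35,69,37}
35 -> hit
37 -> hit
43 -> fault, evict 23, frames {35,69,37,43}
37 -> hit
43 -> hit
35 -> hit
43 -> hit
35 -> hit
77 -> fault, evict 35, frames {69,37,43,77}
Page faults: 8.

8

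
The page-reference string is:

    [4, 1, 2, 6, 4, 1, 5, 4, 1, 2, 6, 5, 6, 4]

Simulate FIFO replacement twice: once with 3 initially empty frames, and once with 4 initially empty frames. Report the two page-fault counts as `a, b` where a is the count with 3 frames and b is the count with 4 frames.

10, 11

3 frames: F F F F F F F . . F F . . F → 10 faults.
4 frames: F F F F . . F F F F F F . F → 11 faults.
11 > 10: adding a frame increased faults — Belady's anomaly.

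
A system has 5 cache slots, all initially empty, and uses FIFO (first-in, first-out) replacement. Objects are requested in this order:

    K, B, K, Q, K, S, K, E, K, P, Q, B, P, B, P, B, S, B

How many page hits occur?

12

K: fault, frames (K)
B: fault, frames (K B)
K: hit
Q: fault, frames (K B Q)
K: hit
S: fault, frames (K B Q S)
K: hit
E: fault, frames (K B Q S E)
K: hit
P: fault, evict K, frames (B Q S E P)
Q: hit
B: hit
P: hit
B: hit
P: hit
B: hit
S: hit
B: hit
Hits: 12.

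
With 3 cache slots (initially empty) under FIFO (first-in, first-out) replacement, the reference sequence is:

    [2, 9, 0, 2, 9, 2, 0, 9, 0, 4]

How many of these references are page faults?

2 → fault, frames [2]
9 → fault, frames [2, 9]
0 → fault, frames [2, 9, 0]
2 → hit
9 → hit
2 → hit
0 → hit
9 → hit
0 → hit
4 → fault, evict 2, frames [9, 0, 4]
Page faults: 4.

4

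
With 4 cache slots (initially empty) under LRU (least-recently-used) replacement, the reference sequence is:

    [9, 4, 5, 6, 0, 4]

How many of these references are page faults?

5

9 → fault, frames [9]
4 → fault, frames [9, 4]
5 → fault, frames [9, 4, 5]
6 → fault, frames [9, 4, 5, 6]
0 → fault, evict 9, frames [4, 5, 6, 0]
4 → hit
Page faults: 5.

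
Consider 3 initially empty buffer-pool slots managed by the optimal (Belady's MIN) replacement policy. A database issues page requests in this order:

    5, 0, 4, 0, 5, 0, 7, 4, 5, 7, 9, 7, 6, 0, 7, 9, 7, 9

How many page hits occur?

11

5 -> fault, frames {5}
0 -> fault, frames {5,0}
4 -> fault, frames {5,0,4}
0 -> hit
5 -> hit
0 -> hit
7 -> fault, evict 0, frames {5,4,7}
4 -> hit
5 -> hit
7 -> hit
9 -> fault, evict 4, frames {5,7,9}
7 -> hit
6 -> fault, evict 5, frames {7,9,6}
0 -> fault, evict 6, frames {7,9,0}
7 -> hit
9 -> hit
7 -> hit
9 -> hit
Hits: 11.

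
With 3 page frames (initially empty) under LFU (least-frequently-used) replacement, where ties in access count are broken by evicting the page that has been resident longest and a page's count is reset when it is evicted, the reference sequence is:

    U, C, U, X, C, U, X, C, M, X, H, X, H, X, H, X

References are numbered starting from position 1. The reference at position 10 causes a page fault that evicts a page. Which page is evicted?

M

pos 1: U → fault, frames [U]
pos 2: C → fault, frames [U, C]
pos 3: U → hit
pos 4: X → fault, frames [U, C, X]
pos 5: C → hit
pos 6: U → hit
pos 7: X → hit
pos 8: C → hit
pos 9: M → fault, evict X, frames [U, C, M]
pos 10: X → fault, evict M, frames [U, C, X]
At position 10, page M is evicted.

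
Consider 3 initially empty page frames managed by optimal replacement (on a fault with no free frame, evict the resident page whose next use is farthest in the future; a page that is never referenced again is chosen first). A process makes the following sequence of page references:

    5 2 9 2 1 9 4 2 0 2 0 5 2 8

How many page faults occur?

5 -> miss, frames [5]
2 -> miss, frames [5, 2]
9 -> miss, frames [5, 2, 9]
2 -> hit
1 -> miss, evict 5, frames [2, 9, 1]
9 -> hit
4 -> miss, evict 1, frames [2, 9, 4]
2 -> hit
0 -> miss, evict 4, frames [2, 9, 0]
2 -> hit
0 -> hit
5 -> miss, evict 0, frames [2, 9, 5]
2 -> hit
8 -> miss, evict 5, frames [2, 9, 8]
Page faults: 8.

8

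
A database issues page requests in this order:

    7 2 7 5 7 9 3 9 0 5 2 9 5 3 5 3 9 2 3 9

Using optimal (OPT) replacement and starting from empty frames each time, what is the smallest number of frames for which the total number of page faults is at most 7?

4

f=1: 20 faults
f=2: 13 faults
f=3: 9 faults
f=4: 7 faults
f=5: 6 faults
f=6: 6 faults
Smallest f with faults ≤ 7 is 4.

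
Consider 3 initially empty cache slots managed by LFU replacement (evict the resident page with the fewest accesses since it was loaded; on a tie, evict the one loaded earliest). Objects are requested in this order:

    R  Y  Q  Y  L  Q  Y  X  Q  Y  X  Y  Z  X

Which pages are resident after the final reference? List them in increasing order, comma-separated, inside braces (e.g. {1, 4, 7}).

R: fault, frames {R}
Y: fault, frames {R,Y}
Q: fault, frames {R,Y,Q}
Y: hit
L: fault, evict R, frames {Y,Q,L}
Q: hit
Y: hit
X: fault, evict L, frames {Y,Q,X}
Q: hit
Y: hit
X: hit
Y: hit
Z: fault, evict X, frames {Y,Q,Z}
X: fault, evict Z, frames {Y,Q,X}

{Q, X, Y}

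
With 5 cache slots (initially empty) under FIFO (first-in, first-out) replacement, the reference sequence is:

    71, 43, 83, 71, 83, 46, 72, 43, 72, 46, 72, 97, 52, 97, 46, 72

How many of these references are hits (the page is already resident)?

9

71 → miss, frames {71}
43 → miss, frames {71,43}
83 → miss, frames {71,43,83}
71 → hit
83 → hit
46 → miss, frames {71,43,83,46}
72 → miss, frames {71,43,83,46,72}
43 → hit
72 → hit
46 → hit
72 → hit
97 → miss, evict 71, frames {43,83,46,72,97}
52 → miss, evict 43, frames {83,46,72,97,52}
97 → hit
46 → hit
72 → hit
Hits: 9.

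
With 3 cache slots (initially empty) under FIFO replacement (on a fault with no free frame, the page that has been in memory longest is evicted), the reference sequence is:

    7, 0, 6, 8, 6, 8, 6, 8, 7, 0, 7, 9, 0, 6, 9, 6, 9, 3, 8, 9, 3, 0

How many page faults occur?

12

7 → fault, frames {7}
0 → fault, frames {7,0}
6 → fault, frames {7,0,6}
8 → fault, evict 7, frames {0,6,8}
6 → hit
8 → hit
6 → hit
8 → hit
7 → fault, evict 0, frames {6,8,7}
0 → fault, evict 6, frames {8,7,0}
7 → hit
9 → fault, evict 8, frames {7,0,9}
0 → hit
6 → fault, evict 7, frames {0,9,6}
9 → hit
6 → hit
9 → hit
3 → fault, evict 0, frames {9,6,3}
8 → fault, evict 9, frames {6,3,8}
9 → fault, evict 6, frames {3,8,9}
3 → hit
0 → fault, evict 3, frames {8,9,0}
Page faults: 12.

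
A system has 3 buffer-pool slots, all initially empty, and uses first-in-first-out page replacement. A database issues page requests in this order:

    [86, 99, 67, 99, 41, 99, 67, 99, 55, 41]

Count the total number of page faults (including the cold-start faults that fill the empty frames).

5

86 → fault, frames {86}
99 → fault, frames {86,99}
67 → fault, frames {86,99,67}
99 → hit
41 → fault, evict 86, frames {99,67,41}
99 → hit
67 → hit
99 → hit
55 → fault, evict 99, frames {67,41,55}
41 → hit
Page faults: 5.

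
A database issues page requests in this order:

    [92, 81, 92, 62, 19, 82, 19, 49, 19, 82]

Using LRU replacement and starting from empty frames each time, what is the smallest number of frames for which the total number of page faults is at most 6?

f=1: 10 faults
f=2: 7 faults
f=3: 6 faults
f=4: 6 faults
f=5: 6 faults
f=6: 6 faults
Smallest f with faults ≤ 6 is 3.

3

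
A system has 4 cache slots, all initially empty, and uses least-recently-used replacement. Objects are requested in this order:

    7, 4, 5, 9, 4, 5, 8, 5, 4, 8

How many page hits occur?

5

7 -> miss, frames (7)
4 -> miss, frames (7 4)
5 -> miss, frames (7 4 5)
9 -> miss, frames (7 4 5 9)
4 -> hit
5 -> hit
8 -> miss, evict 7, frames (9 4 5 8)
5 -> hit
4 -> hit
8 -> hit
Hits: 5.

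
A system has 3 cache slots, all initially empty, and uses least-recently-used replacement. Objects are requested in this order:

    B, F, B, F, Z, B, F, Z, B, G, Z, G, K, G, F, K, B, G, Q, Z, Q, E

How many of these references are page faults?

B → fault, frames {B}
F → fault, frames {B,F}
B → hit
F → hit
Z → fault, frames {B,F,Z}
B → hit
F → hit
Z → hit
B → hit
G → fault, evict F, frames {Z,B,G}
Z → hit
G → hit
K → fault, evict B, frames {Z,G,K}
G → hit
F → fault, evict Z, frames {K,G,F}
K → hit
B → fault, evict G, frames {F,K,B}
G → fault, evict F, frames {K,B,G}
Q → fault, evict K, frames {B,G,Q}
Z → fault, evict B, frames {G,Q,Z}
Q → hit
E → fault, evict G, frames {Z,Q,E}
Page faults: 11.

11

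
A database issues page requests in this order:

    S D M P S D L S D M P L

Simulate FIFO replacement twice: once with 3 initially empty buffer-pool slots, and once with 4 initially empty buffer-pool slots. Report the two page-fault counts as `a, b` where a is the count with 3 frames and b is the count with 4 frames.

9, 10

3 frames: F F F F F F F . . F F . → 9 faults.
4 frames: F F F F . . F F F F F F → 10 faults.
10 > 9: adding a frame increased faults — Belady's anomaly.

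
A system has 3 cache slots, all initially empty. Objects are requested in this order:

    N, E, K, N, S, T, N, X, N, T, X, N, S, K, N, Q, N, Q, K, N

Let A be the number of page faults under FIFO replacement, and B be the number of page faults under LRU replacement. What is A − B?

Under FIFO: F F F . F F F F . . . . F F F F . . . . → 11 faults.
Under LRU: F F F . F F . F . . . . F F . F . . . . → 9 faults.
A − B = 11 − 9 = 2.

2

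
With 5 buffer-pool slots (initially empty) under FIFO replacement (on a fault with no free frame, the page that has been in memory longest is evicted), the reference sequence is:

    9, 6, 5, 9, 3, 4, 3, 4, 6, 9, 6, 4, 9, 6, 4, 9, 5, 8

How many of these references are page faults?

6

9 -> fault, frames [9]
6 -> fault, frames [9, 6]
5 -> fault, frames [9, 6, 5]
9 -> hit
3 -> fault, frames [9, 6, 5, 3]
4 -> fault, frames [9, 6, 5, 3, 4]
3 -> hit
4 -> hit
6 -> hit
9 -> hit
6 -> hit
4 -> hit
9 -> hit
6 -> hit
4 -> hit
9 -> hit
5 -> hit
8 -> fault, evict 9, frames [6, 5, 3, 4, 8]
Page faults: 6.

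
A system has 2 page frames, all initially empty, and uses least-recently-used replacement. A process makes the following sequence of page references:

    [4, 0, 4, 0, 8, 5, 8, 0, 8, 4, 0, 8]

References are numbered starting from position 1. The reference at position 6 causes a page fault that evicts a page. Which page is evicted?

0

pos 1: 4: miss, frames {4}
pos 2: 0: miss, frames {4,0}
pos 3: 4: hit
pos 4: 0: hit
pos 5: 8: miss, evict 4, frames {0,8}
pos 6: 5: miss, evict 0, frames {8,5}
At position 6, page 0 is evicted.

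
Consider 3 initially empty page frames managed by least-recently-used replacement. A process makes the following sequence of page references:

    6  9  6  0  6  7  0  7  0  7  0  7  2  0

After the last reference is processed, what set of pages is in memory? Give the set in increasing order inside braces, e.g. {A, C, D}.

6: miss, frames {6}
9: miss, frames {6,9}
6: hit
0: miss, frames {9,6,0}
6: hit
7: miss, evict 9, frames {0,6,7}
0: hit
7: hit
0: hit
7: hit
0: hit
7: hit
2: miss, evict 6, frames {0,7,2}
0: hit

{0, 2, 7}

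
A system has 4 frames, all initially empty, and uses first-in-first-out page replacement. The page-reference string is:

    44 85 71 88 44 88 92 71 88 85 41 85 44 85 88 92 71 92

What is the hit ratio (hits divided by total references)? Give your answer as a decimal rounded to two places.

44 -> miss, frames {44}
85 -> miss, frames {44,85}
71 -> miss, frames {44,85,71}
88 -> miss, frames {44,85,71,88}
44 -> hit
88 -> hit
92 -> miss, evict 44, frames {85,71,88,92}
71 -> hit
88 -> hit
85 -> hit
41 -> miss, evict 85, frames {71,88,92,41}
85 -> miss, evict 71, frames {88,92,41,85}
44 -> miss, evict 88, frames {92,41,85,44}
85 -> hit
88 -> miss, evict 92, frames {41,85,44,88}
92 -> miss, evict 41, frames {85,44,88,92}
71 -> miss, evict 85, frames {44,88,92,71}
92 -> hit
Hits: 7 of 18 references → 7/18 = 0.3889.

0.39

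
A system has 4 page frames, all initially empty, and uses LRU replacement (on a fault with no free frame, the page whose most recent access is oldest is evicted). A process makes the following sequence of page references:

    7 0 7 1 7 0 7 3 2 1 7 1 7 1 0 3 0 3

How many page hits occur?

7 → fault, frames (7)
0 → fault, frames (7 0)
7 → hit
1 → fault, frames (0 7 1)
7 → hit
0 → hit
7 → hit
3 → fault, frames (1 0 7 3)
2 → fault, evict 1, frames (0 7 3 2)
1 → fault, evict 0, frames (7 3 2 1)
7 → hit
1 → hit
7 → hit
1 → hit
0 → fault, evict 3, frames (2 7 1 0)
3 → fault, evict 2, frames (7 1 0 3)
0 → hit
3 → hit
Hits: 10.

10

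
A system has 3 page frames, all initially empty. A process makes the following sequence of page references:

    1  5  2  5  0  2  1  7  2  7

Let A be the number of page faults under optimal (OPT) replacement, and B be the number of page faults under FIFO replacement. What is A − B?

Under OPT: F F F . F . . F . . → 5 faults.
Under FIFO: F F F . F . F F F . → 7 faults.
A − B = 5 − 7 = -2.

-2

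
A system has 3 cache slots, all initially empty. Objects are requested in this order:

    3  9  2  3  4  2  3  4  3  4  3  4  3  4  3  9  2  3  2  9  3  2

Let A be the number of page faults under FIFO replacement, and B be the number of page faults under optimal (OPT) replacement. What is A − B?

2

Under FIFO: F F F . F . F . . . . . . . . F F . . . . . → 7 faults.
Under OPT: F F F . F . . . . . . . . . . F . . . . . . → 5 faults.
A − B = 7 − 5 = 2.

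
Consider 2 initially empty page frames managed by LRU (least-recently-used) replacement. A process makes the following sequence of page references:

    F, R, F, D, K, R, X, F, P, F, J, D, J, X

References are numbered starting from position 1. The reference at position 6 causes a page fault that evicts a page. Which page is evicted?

pos 1: F: fault, frames {F}
pos 2: R: fault, frames {F,R}
pos 3: F: hit
pos 4: D: fault, evict R, frames {F,D}
pos 5: K: fault, evict F, frames {D,K}
pos 6: R: fault, evict D, frames {K,R}
At position 6, page D is evicted.

D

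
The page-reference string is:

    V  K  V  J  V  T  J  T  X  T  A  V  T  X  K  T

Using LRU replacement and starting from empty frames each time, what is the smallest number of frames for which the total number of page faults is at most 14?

2

f=1: 16 faults
f=2: 12 faults
f=3: 9 faults
f=4: 8 faults
f=5: 7 faults
f=6: 6 faults
Smallest f with faults ≤ 14 is 2.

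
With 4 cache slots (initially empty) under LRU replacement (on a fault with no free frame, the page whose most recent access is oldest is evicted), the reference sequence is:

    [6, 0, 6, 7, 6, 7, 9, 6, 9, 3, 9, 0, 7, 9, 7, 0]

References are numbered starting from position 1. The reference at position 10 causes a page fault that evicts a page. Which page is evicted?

0

pos 1: 6 → miss, frames (6)
pos 2: 0 → miss, frames (6 0)
pos 3: 6 → hit
pos 4: 7 → miss, frames (0 6 7)
pos 5: 6 → hit
pos 6: 7 → hit
pos 7: 9 → miss, frames (0 6 7 9)
pos 8: 6 → hit
pos 9: 9 → hit
pos 10: 3 → miss, evict 0, frames (7 6 9 3)
At position 10, page 0 is evicted.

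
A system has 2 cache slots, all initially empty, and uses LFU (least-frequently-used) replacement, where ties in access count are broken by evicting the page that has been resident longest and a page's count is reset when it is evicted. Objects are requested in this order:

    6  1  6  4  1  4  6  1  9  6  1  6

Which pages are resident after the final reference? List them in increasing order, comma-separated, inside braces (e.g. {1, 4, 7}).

6 -> miss, frames (6)
1 -> miss, frames (6 1)
6 -> hit
4 -> miss, evict 1, frames (6 4)
1 -> miss, evict 4, frames (6 1)
4 -> miss, evict 1, frames (6 4)
6 -> hit
1 -> miss, evict 4, frames (6 1)
9 -> miss, evict 1, frames (6 9)
6 -> hit
1 -> miss, evict 9, frames (6 1)
6 -> hit

{1, 6}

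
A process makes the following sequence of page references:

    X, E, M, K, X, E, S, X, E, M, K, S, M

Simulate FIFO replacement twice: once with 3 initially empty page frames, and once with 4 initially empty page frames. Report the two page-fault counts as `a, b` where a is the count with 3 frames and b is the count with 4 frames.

9, 10

3 frames: F F F F F F F . . F F . . → 9 faults.
4 frames: F F F F . . F F F F F F . → 10 faults.
10 > 9: adding a frame increased faults — Belady's anomaly.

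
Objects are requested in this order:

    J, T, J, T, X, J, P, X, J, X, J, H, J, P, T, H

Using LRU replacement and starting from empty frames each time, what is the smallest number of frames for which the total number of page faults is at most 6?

4

f=1: 16 faults
f=2: 11 faults
f=3: 8 faults
f=4: 6 faults
f=5: 5 faults
Smallest f with faults ≤ 6 is 4.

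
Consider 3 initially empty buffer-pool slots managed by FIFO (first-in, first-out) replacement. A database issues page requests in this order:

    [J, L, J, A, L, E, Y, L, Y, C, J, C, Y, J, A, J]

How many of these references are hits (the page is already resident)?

J -> fault, frames {J}
L -> fault, frames {J,L}
J -> hit
A -> fault, frames {J,L,A}
L -> hit
E -> fault, evict J, frames {L,A,E}
Y -> fault, evict L, frames {A,E,Y}
L -> fault, evict A, frames {E,Y,L}
Y -> hit
C -> fault, evict E, frames {Y,L,C}
J -> fault, evict Y, frames {L,C,J}
C -> hit
Y -> fault, evict L, frames {C,J,Y}
J -> hit
A -> fault, evict C, frames {J,Y,A}
J -> hit
Hits: 6.

6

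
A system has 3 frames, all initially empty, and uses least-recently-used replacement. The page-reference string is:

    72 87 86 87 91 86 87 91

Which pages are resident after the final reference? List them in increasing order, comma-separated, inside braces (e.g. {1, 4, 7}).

{86, 87, 91}

72 -> fault, frames [72]
87 -> fault, frames [72, 87]
86 -> fault, frames [72, 87, 86]
87 -> hit
91 -> fault, evict 72, frames [86, 87, 91]
86 -> hit
87 -> hit
91 -> hit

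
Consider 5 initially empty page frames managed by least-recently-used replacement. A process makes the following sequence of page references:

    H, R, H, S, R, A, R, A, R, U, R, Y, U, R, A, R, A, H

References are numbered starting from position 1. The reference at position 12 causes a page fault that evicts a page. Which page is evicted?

H

pos 1: H → fault, frames (H)
pos 2: R → fault, frames (H R)
pos 3: H → hit
pos 4: S → fault, frames (R H S)
pos 5: R → hit
pos 6: A → fault, frames (H S R A)
pos 7: R → hit
pos 8: A → hit
pos 9: R → hit
pos 10: U → fault, frames (H S A R U)
pos 11: R → hit
pos 12: Y → fault, evict H, frames (S A U R Y)
At position 12, page H is evicted.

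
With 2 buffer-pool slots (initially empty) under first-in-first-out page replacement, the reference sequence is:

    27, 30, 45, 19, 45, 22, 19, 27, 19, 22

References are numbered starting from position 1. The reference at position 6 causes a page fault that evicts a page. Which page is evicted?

pos 1: 27 -> fault, frames (27)
pos 2: 30 -> fault, frames (27 30)
pos 3: 45 -> fault, evict 27, frames (30 45)
pos 4: 19 -> fault, evict 30, frames (45 19)
pos 5: 45 -> hit
pos 6: 22 -> fault, evict 45, frames (19 22)
At position 6, page 45 is evicted.

45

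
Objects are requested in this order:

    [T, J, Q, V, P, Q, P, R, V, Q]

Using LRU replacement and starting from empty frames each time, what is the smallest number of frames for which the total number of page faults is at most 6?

4

f=1: 10 faults
f=2: 9 faults
f=3: 8 faults
f=4: 6 faults
f=5: 6 faults
f=6: 6 faults
Smallest f with faults ≤ 6 is 4.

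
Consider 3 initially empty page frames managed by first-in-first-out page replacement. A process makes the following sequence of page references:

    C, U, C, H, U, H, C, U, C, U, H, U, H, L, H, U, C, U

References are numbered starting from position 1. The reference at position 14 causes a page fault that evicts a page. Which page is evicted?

pos 1: C: miss, frames [C]
pos 2: U: miss, frames [C, U]
pos 3: C: hit
pos 4: H: miss, frames [C, U, H]
pos 5: U: hit
pos 6: H: hit
pos 7: C: hit
pos 8: U: hit
pos 9: C: hit
pos 10: U: hit
pos 11: H: hit
pos 12: U: hit
pos 13: H: hit
pos 14: L: miss, evict C, frames [U, H, L]
At position 14, page C is evicted.

C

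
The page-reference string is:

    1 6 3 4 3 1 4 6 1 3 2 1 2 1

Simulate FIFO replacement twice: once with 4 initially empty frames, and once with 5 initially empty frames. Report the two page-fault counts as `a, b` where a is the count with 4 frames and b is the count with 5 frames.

6, 5

4 frames: F F F F . . . . . . F F . . → 6 faults.
5 frames: F F F F . . . . . . F . . . → 5 faults.
5 < 6: adding a frame reduced faults, as is typical.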